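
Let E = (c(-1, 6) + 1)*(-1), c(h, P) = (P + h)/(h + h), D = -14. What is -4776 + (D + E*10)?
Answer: -4775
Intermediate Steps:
c(h, P) = (P + h)/(2*h) (c(h, P) = (P + h)/((2*h)) = (P + h)*(1/(2*h)) = (P + h)/(2*h))
E = 3/2 (E = ((1/2)*(6 - 1)/(-1) + 1)*(-1) = ((1/2)*(-1)*5 + 1)*(-1) = (-5/2 + 1)*(-1) = -3/2*(-1) = 3/2 ≈ 1.5000)
-4776 + (D + E*10) = -4776 + (-14 + (3/2)*10) = -4776 + (-14 + 15) = -4776 + 1 = -4775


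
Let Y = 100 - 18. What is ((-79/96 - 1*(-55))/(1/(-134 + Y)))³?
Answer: -309094030915397/13824 ≈ -2.2359e+10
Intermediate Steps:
Y = 82
((-79/96 - 1*(-55))/(1/(-134 + Y)))³ = ((-79/96 - 1*(-55))/(1/(-134 + 82)))³ = ((-79*1/96 + 55)/(1/(-52)))³ = ((-79/96 + 55)/(-1/52))³ = ((5201/96)*(-52))³ = (-67613/24)³ = -309094030915397/13824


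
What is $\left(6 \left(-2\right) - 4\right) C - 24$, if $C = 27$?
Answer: $-456$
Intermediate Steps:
$\left(6 \left(-2\right) - 4\right) C - 24 = \left(6 \left(-2\right) - 4\right) 27 - 24 = \left(-12 - 4\right) 27 - 24 = \left(-16\right) 27 - 24 = -432 - 24 = -456$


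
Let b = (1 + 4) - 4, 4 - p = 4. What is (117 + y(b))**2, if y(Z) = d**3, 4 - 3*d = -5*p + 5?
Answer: 9972964/729 ≈ 13680.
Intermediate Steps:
p = 0 (p = 4 - 1*4 = 4 - 4 = 0)
b = 1 (b = 5 - 4 = 1)
d = -1/3 (d = 4/3 - (-5*0 + 5)/3 = 4/3 - (0 + 5)/3 = 4/3 - 1/3*5 = 4/3 - 5/3 = -1/3 ≈ -0.33333)
y(Z) = -1/27 (y(Z) = (-1/3)**3 = -1/27)
(117 + y(b))**2 = (117 - 1/27)**2 = (3158/27)**2 = 9972964/729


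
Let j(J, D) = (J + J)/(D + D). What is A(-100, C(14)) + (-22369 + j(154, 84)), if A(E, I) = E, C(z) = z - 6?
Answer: -134803/6 ≈ -22467.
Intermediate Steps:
C(z) = -6 + z
j(J, D) = J/D (j(J, D) = (2*J)/((2*D)) = (2*J)*(1/(2*D)) = J/D)
A(-100, C(14)) + (-22369 + j(154, 84)) = -100 + (-22369 + 154/84) = -100 + (-22369 + 154*(1/84)) = -100 + (-22369 + 11/6) = -100 - 134203/6 = -134803/6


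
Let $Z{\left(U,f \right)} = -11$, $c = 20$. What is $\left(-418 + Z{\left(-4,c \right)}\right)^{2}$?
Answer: $184041$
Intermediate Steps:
$\left(-418 + Z{\left(-4,c \right)}\right)^{2} = \left(-418 - 11\right)^{2} = \left(-429\right)^{2} = 184041$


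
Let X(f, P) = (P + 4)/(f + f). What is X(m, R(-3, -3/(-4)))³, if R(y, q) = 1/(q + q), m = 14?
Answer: 1/216 ≈ 0.0046296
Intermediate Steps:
R(y, q) = 1/(2*q)
X(f, P) = (4 + P)/(2*f) (X(f, P) = (4 + P)/((2*f)) = (4 + P)*(1/(2*f)) = (4 + P)/(2*f))
X(m, R(-3, -3/(-4)))³ = ((½)*(4 + 1/(2*((-3/(-4)))))/14)³ = ((½)*(1/14)*(4 + 1/(2*((-3*(-¼))))))³ = ((½)*(1/14)*(4 + 1/(2*(¾))))³ = ((½)*(1/14)*(4 + (½)*(4/3)))³ = ((½)*(1/14)*(4 + ⅔))³ = ((½)*(1/14)*(14/3))³ = (⅙)³ = 1/216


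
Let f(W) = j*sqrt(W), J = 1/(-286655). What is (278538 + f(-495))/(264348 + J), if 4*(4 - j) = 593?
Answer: 79844310390/75776675939 - 496199805*I*sqrt(55)/303106703756 ≈ 1.0537 - 0.012141*I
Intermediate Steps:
j = -577/4 (j = 4 - 1/4*593 = 4 - 593/4 = -577/4 ≈ -144.25)
J = -1/286655 ≈ -3.4885e-6
f(W) = -577*sqrt(W)/4
(278538 + f(-495))/(264348 + J) = (278538 - 1731*I*sqrt(55)/4)/(264348 - 1/286655) = (278538 - 1731*I*sqrt(55)/4)/(75776675939/286655) = (278538 - 1731*I*sqrt(55)/4)*(286655/75776675939) = 79844310390/75776675939 - 496199805*I*sqrt(55)/303106703756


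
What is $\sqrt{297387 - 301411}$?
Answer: $2 i \sqrt{1006} \approx 63.435 i$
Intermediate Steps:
$\sqrt{297387 - 301411} = \sqrt{-4024} = 2 i \sqrt{1006}$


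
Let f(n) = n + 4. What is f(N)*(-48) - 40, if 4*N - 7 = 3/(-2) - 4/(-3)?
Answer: -314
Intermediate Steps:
N = 41/24 (N = 7/4 + (3/(-2) - 4/(-3))/4 = 7/4 + (3*(-½) - 4*(-⅓))/4 = 7/4 + (-3/2 + 4/3)/4 = 7/4 + (¼)*(-⅙) = 7/4 - 1/24 = 41/24 ≈ 1.7083)
f(n) = 4 + n
f(N)*(-48) - 40 = (4 + 41/24)*(-48) - 40 = (137/24)*(-48) - 40 = -274 - 40 = -314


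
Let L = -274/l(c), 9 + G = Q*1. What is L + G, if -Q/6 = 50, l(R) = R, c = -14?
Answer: -2026/7 ≈ -289.43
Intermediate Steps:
Q = -300 (Q = -6*50 = -300)
G = -309 (G = -9 - 300*1 = -9 - 300 = -309)
L = 137/7 (L = -274/(-14) = -274*(-1/14) = 137/7 ≈ 19.571)
L + G = 137/7 - 309 = -2026/7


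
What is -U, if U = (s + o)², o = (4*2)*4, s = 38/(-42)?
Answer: -426409/441 ≈ -966.91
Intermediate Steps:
s = -19/21 (s = 38*(-1/42) = -19/21 ≈ -0.90476)
o = 32 (o = 8*4 = 32)
U = 426409/441 (U = (-19/21 + 32)² = (653/21)² = 426409/441 ≈ 966.91)
-U = -1*426409/441 = -426409/441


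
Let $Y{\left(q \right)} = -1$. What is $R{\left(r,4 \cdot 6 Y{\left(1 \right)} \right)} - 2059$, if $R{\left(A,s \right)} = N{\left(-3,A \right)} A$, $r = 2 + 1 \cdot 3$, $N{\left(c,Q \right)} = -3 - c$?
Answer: $-2059$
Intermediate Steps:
$r = 5$ ($r = 2 + 3 = 5$)
$R{\left(A,s \right)} = 0$ ($R{\left(A,s \right)} = \left(-3 - -3\right) A = \left(-3 + 3\right) A = 0 A = 0$)
$R{\left(r,4 \cdot 6 Y{\left(1 \right)} \right)} - 2059 = 0 - 2059 = -2059$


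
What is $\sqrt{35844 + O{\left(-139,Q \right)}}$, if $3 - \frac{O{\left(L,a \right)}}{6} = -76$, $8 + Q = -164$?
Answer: $\sqrt{36318} \approx 190.57$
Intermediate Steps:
$Q = -172$ ($Q = -8 - 164 = -172$)
$O{\left(L,a \right)} = 474$ ($O{\left(L,a \right)} = 18 - -456 = 18 + 456 = 474$)
$\sqrt{35844 + O{\left(-139,Q \right)}} = \sqrt{35844 + 474} = \sqrt{36318}$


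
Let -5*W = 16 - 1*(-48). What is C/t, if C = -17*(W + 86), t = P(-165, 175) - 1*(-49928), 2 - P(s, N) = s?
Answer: -6222/250475 ≈ -0.024841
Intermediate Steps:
P(s, N) = 2 - s
W = -64/5 (W = -(16 - 1*(-48))/5 = -(16 + 48)/5 = -⅕*64 = -64/5 ≈ -12.800)
t = 50095 (t = (2 - 1*(-165)) - 1*(-49928) = (2 + 165) + 49928 = 167 + 49928 = 50095)
C = -6222/5 (C = -17*(-64/5 + 86) = -17*366/5 = -6222/5 ≈ -1244.4)
C/t = -6222/5/50095 = -6222/5*1/50095 = -6222/250475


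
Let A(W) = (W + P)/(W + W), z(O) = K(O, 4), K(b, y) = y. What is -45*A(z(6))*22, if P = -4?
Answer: 0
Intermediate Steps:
z(O) = 4
A(W) = (-4 + W)/(2*W) (A(W) = (W - 4)/(W + W) = (-4 + W)/((2*W)) = (-4 + W)*(1/(2*W)) = (-4 + W)/(2*W))
-45*A(z(6))*22 = -45*(-4 + 4)/(2*4)*22 = -45*0/(2*4)*22 = -45*0*22 = 0*22 = 0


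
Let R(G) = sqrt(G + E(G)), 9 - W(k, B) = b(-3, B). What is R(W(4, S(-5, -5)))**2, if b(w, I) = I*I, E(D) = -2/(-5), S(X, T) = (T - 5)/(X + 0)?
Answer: 27/5 ≈ 5.4000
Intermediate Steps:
S(X, T) = (-5 + T)/X
E(D) = 2/5 (E(D) = -2*(-1/5) = 2/5)
b(w, I) = I**2
W(k, B) = 9 - B**2
R(G) = sqrt(2/5 + G) (R(G) = sqrt(G + 2/5) = sqrt(2/5 + G))
R(W(4, S(-5, -5)))**2 = (sqrt(10 + 25*(9 - ((-5 - 5)/(-5))**2))/5)**2 = (sqrt(10 + 25*(9 - (-1/5*(-10))**2))/5)**2 = (sqrt(10 + 25*(9 - 1*2**2))/5)**2 = (sqrt(10 + 25*(9 - 1*4))/5)**2 = (sqrt(10 + 25*(9 - 4))/5)**2 = (sqrt(10 + 25*5)/5)**2 = (sqrt(10 + 125)/5)**2 = (sqrt(135)/5)**2 = ((3*sqrt(15))/5)**2 = (3*sqrt(15)/5)**2 = 27/5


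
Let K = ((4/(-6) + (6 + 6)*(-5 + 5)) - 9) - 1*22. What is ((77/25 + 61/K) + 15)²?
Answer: 58874929/225625 ≈ 260.94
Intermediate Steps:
K = -95/3 (K = ((4*(-⅙) + 12*0) - 9) - 22 = ((-⅔ + 0) - 9) - 22 = (-⅔ - 9) - 22 = -29/3 - 22 = -95/3 ≈ -31.667)
((77/25 + 61/K) + 15)² = ((77/25 + 61/(-95/3)) + 15)² = ((77*(1/25) + 61*(-3/95)) + 15)² = ((77/25 - 183/95) + 15)² = (548/475 + 15)² = (7673/475)² = 58874929/225625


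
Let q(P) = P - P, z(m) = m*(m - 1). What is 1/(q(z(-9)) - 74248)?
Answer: -1/74248 ≈ -1.3468e-5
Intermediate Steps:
z(m) = m*(-1 + m)
q(P) = 0
1/(q(z(-9)) - 74248) = 1/(0 - 74248) = 1/(-74248) = -1/74248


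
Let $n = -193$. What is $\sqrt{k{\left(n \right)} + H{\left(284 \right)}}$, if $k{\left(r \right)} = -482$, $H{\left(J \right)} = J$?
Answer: $3 i \sqrt{22} \approx 14.071 i$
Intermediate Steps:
$\sqrt{k{\left(n \right)} + H{\left(284 \right)}} = \sqrt{-482 + 284} = \sqrt{-198} = 3 i \sqrt{22}$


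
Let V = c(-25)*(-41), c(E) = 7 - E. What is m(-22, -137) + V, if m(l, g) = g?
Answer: -1449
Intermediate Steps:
V = -1312 (V = (7 - 1*(-25))*(-41) = (7 + 25)*(-41) = 32*(-41) = -1312)
m(-22, -137) + V = -137 - 1312 = -1449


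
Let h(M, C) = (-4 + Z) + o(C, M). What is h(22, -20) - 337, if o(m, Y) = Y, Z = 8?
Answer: -311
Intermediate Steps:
h(M, C) = 4 + M (h(M, C) = (-4 + 8) + M = 4 + M)
h(22, -20) - 337 = (4 + 22) - 337 = 26 - 337 = -311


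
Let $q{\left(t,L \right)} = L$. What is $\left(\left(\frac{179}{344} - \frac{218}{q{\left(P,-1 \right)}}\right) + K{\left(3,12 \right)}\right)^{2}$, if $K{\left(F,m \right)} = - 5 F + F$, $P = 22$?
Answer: $\frac{5047107849}{118336} \approx 42651.0$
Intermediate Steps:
$K{\left(F,m \right)} = - 4 F$
$\left(\left(\frac{179}{344} - \frac{218}{q{\left(P,-1 \right)}}\right) + K{\left(3,12 \right)}\right)^{2} = \left(\left(\frac{179}{344} - \frac{218}{-1}\right) - 12\right)^{2} = \left(\left(179 \cdot \frac{1}{344} - -218\right) - 12\right)^{2} = \left(\left(\frac{179}{344} + 218\right) - 12\right)^{2} = \left(\frac{75171}{344} - 12\right)^{2} = \left(\frac{71043}{344}\right)^{2} = \frac{5047107849}{118336}$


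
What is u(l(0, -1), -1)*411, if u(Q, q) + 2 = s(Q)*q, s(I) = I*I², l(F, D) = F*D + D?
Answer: -411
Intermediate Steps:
l(F, D) = D + D*F (l(F, D) = D*F + D = D + D*F)
s(I) = I³
u(Q, q) = -2 + q*Q³ (u(Q, q) = -2 + Q³*q = -2 + q*Q³)
u(l(0, -1), -1)*411 = (-2 - (-(1 + 0))³)*411 = (-2 - (-1*1)³)*411 = (-2 - 1*(-1)³)*411 = (-2 - 1*(-1))*411 = (-2 + 1)*411 = -1*411 = -411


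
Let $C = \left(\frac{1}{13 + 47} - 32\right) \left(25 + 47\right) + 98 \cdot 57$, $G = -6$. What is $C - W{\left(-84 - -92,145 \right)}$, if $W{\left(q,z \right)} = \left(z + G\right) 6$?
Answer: $\frac{12246}{5} \approx 2449.2$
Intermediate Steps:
$W{\left(q,z \right)} = -36 + 6 z$ ($W{\left(q,z \right)} = \left(z - 6\right) 6 = \left(-6 + z\right) 6 = -36 + 6 z$)
$C = \frac{16416}{5}$ ($C = \left(\frac{1}{60} - 32\right) 72 + 5586 = \left(- \frac{1919}{60}\right) 72 + 5586 = - \frac{11514}{5} + 5586 = \frac{16416}{5} \approx 3283.2$)
$C - W{\left(-84 - -92,145 \right)} = \frac{16416}{5} - \left(-36 + 6 \cdot 145\right) = \frac{16416}{5} - \left(-36 + 870\right) = \frac{16416}{5} - 834 = \frac{12246}{5}$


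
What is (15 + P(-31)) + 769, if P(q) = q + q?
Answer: 722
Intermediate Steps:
P(q) = 2*q
(15 + P(-31)) + 769 = (15 + 2*(-31)) + 769 = (15 - 62) + 769 = -47 + 769 = 722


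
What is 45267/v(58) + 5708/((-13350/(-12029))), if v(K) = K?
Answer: 2293341653/387150 ≈ 5923.6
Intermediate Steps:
45267/v(58) + 5708/((-13350/(-12029))) = 45267/58 + 5708/((-13350/(-12029))) = 45267*(1/58) + 5708/((-13350*(-1/12029))) = 45267/58 + 5708/(13350/12029) = 45267/58 + 5708*(12029/13350) = 45267/58 + 34330766/6675 = 2293341653/387150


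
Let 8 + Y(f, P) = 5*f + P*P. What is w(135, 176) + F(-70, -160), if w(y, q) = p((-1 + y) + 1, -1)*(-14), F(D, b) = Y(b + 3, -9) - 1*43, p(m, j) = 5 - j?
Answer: -839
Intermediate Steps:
Y(f, P) = -8 + P² + 5*f (Y(f, P) = -8 + (5*f + P*P) = -8 + (5*f + P²) = -8 + (P² + 5*f) = -8 + P² + 5*f)
F(D, b) = 45 + 5*b (F(D, b) = (-8 + (-9)² + 5*(b + 3)) - 1*43 = (-8 + 81 + 5*(3 + b)) - 43 = (-8 + 81 + (15 + 5*b)) - 43 = (88 + 5*b) - 43 = 45 + 5*b)
w(y, q) = -84 (w(y, q) = (5 - 1*(-1))*(-14) = (5 + 1)*(-14) = 6*(-14) = -84)
w(135, 176) + F(-70, -160) = -84 + (45 + 5*(-160)) = -84 + (45 - 800) = -84 - 755 = -839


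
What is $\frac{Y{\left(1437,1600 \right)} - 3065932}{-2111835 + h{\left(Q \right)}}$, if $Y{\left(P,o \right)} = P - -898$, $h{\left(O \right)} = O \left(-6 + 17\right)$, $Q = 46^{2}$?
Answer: $\frac{3063597}{2088559} \approx 1.4668$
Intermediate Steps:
$Q = 2116$
$h{\left(O \right)} = 11 O$ ($h{\left(O \right)} = O 11 = 11 O$)
$Y{\left(P,o \right)} = 898 + P$ ($Y{\left(P,o \right)} = P + 898 = 898 + P$)
$\frac{Y{\left(1437,1600 \right)} - 3065932}{-2111835 + h{\left(Q \right)}} = \frac{\left(898 + 1437\right) - 3065932}{-2111835 + 11 \cdot 2116} = \frac{2335 - 3065932}{-2111835 + 23276} = - \frac{3063597}{-2088559} = \left(-3063597\right) \left(- \frac{1}{2088559}\right) = \frac{3063597}{2088559}$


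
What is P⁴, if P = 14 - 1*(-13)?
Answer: 531441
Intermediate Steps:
P = 27 (P = 14 + 13 = 27)
P⁴ = 27⁴ = 531441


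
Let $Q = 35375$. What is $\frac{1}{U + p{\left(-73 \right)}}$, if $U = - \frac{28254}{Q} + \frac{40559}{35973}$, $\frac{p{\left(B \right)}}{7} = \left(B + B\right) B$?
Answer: $\frac{1272544875}{94939901337733} \approx 1.3404 \cdot 10^{-5}$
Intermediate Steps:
$p{\left(B \right)} = 14 B^{2}$ ($p{\left(B \right)} = 7 \left(B + B\right) B = 7 \cdot 2 B B = 7 \cdot 2 B^{2} = 14 B^{2}$)
$U = \frac{418393483}{1272544875}$ ($U = - \frac{28254}{35375} + \frac{40559}{35973} = \frac{418393483}{1272544875} \approx 0.32878$)
$\frac{1}{U + p{\left(-73 \right)}} = \frac{1}{\frac{418393483}{1272544875} + 14 \left(-73\right)^{2}} = \frac{1}{\frac{418393483}{1272544875} + 14 \cdot 5329} = \frac{1}{\frac{418393483}{1272544875} + 74606} = \frac{1}{\frac{94939901337733}{1272544875}} = \frac{1272544875}{94939901337733}$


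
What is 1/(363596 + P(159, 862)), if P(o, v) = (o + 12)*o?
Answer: 1/390785 ≈ 2.5590e-6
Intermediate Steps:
P(o, v) = o*(12 + o) (P(o, v) = (12 + o)*o = o*(12 + o))
1/(363596 + P(159, 862)) = 1/(363596 + 159*(12 + 159)) = 1/(363596 + 159*171) = 1/(363596 + 27189) = 1/390785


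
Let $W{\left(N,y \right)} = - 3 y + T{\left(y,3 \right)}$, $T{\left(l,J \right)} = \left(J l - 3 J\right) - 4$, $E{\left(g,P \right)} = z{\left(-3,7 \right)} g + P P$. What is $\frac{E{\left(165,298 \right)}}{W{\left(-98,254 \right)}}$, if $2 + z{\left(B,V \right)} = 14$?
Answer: $- \frac{90784}{13} \approx -6983.4$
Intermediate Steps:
$z{\left(B,V \right)} = 12$ ($z{\left(B,V \right)} = -2 + 14 = 12$)
$E{\left(g,P \right)} = P^{2} + 12 g$ ($E{\left(g,P \right)} = 12 g + P P = 12 g + P^{2} = P^{2} + 12 g$)
$T{\left(l,J \right)} = -4 - 3 J + J l$ ($T{\left(l,J \right)} = \left(- 3 J + J l\right) - 4 = -4 - 3 J + J l$)
$W{\left(N,y \right)} = -13$ ($W{\left(N,y \right)} = - 3 y - \left(13 - 3 y\right) = - 3 y + \left(-13 + 3 y\right) = -13$)
$\frac{E{\left(165,298 \right)}}{W{\left(-98,254 \right)}} = \frac{298^{2} + 12 \cdot 165}{-13} = \left(88804 + 1980\right) \left(- \frac{1}{13}\right) = 90784 \left(- \frac{1}{13}\right) = - \frac{90784}{13}$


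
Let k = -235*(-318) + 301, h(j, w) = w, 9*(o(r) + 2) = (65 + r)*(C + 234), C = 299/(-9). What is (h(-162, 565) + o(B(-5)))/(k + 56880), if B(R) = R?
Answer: 51341/3561597 ≈ 0.014415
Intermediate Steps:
C = -299/9 (C = 299*(-⅑) = -299/9 ≈ -33.222)
o(r) = 117293/81 + 1807*r/81 (o(r) = -2 + ((65 + r)*(-299/9 + 234))/9 = -2 + ((65 + r)*(1807/9))/9 = -2 + (117455/9 + 1807*r/9)/9 = -2 + (117455/81 + 1807*r/81) = 117293/81 + 1807*r/81)
k = 75031 (k = 74730 + 301 = 75031)
(h(-162, 565) + o(B(-5)))/(k + 56880) = (565 + (117293/81 + (1807/81)*(-5)))/(75031 + 56880) = (565 + (117293/81 - 9035/81))/131911 = (565 + 36086/27)*(1/131911) = (51341/27)*(1/131911) = 51341/3561597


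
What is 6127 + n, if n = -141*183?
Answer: -19676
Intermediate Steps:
n = -25803 (n = -1*25803 = -25803)
6127 + n = 6127 - 25803 = -19676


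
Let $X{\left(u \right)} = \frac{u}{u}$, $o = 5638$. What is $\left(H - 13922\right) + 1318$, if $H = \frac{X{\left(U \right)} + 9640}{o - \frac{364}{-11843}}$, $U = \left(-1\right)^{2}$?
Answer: $- \frac{64728461633}{5136246} \approx -12602.0$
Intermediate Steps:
$U = 1$
$X{\left(u \right)} = 1$
$H = \frac{8782951}{5136246}$ ($H = \frac{1 + 9640}{5638 - \frac{364}{-11843}} = \frac{9641}{5638 - - \frac{28}{911}} = \frac{9641}{5638 + \frac{28}{911}} = \frac{9641}{\frac{5136246}{911}} = 9641 \cdot \frac{911}{5136246} = \frac{8782951}{5136246} \approx 1.71$)
$\left(H - 13922\right) + 1318 = \left(\frac{8782951}{5136246} - 13922\right) + 1318 = - \frac{71498033861}{5136246} + 1318 = - \frac{64728461633}{5136246}$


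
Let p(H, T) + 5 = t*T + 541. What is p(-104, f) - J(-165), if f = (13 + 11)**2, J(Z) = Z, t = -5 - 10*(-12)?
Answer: 66941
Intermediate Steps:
t = 115 (t = -5 + 120 = 115)
f = 576 (f = 24**2 = 576)
p(H, T) = 536 + 115*T (p(H, T) = -5 + (115*T + 541) = -5 + (541 + 115*T) = 536 + 115*T)
p(-104, f) - J(-165) = (536 + 115*576) - 1*(-165) = (536 + 66240) + 165 = 66776 + 165 = 66941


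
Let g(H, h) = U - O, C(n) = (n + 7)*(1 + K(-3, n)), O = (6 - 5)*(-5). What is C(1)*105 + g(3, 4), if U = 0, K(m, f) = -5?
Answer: -3355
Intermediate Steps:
O = -5 (O = 1*(-5) = -5)
C(n) = -28 - 4*n (C(n) = (n + 7)*(1 - 5) = (7 + n)*(-4) = -28 - 4*n)
g(H, h) = 5 (g(H, h) = 0 - 1*(-5) = 0 + 5 = 5)
C(1)*105 + g(3, 4) = (-28 - 4*1)*105 + 5 = (-28 - 4)*105 + 5 = -32*105 + 5 = -3360 + 5 = -3355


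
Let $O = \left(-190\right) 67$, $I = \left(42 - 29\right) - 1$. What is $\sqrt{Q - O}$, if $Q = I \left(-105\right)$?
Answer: $\sqrt{11470} \approx 107.1$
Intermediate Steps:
$I = 12$ ($I = 13 - 1 = 12$)
$O = -12730$
$Q = -1260$ ($Q = 12 \left(-105\right) = -1260$)
$\sqrt{Q - O} = \sqrt{-1260 - -12730} = \sqrt{-1260 + 12730} = \sqrt{11470}$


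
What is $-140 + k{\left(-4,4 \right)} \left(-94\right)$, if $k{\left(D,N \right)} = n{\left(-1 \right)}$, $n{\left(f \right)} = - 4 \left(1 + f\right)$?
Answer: $-140$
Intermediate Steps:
$n{\left(f \right)} = -4 - 4 f$
$k{\left(D,N \right)} = 0$ ($k{\left(D,N \right)} = -4 - -4 = -4 + 4 = 0$)
$-140 + k{\left(-4,4 \right)} \left(-94\right) = -140 + 0 \left(-94\right) = -140 + 0 = -140$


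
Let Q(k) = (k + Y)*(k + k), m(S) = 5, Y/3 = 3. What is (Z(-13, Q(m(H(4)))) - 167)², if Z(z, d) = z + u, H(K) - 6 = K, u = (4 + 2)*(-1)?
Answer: 34596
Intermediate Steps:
u = -6 (u = 6*(-1) = -6)
H(K) = 6 + K
Y = 9 (Y = 3*3 = 9)
Q(k) = 2*k*(9 + k) (Q(k) = (k + 9)*(k + k) = (9 + k)*(2*k) = 2*k*(9 + k))
Z(z, d) = -6 + z (Z(z, d) = z - 6 = -6 + z)
(Z(-13, Q(m(H(4)))) - 167)² = ((-6 - 13) - 167)² = (-19 - 167)² = (-186)² = 34596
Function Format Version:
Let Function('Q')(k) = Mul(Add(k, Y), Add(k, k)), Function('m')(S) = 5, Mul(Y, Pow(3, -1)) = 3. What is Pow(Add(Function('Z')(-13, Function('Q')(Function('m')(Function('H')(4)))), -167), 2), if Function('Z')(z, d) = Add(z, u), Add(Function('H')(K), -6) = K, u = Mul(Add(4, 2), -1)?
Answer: 34596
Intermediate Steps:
u = -6 (u = Mul(6, -1) = -6)
Function('H')(K) = Add(6, K)
Y = 9 (Y = Mul(3, 3) = 9)
Function('Q')(k) = Mul(2, k, Add(9, k)) (Function('Q')(k) = Mul(Add(k, 9), Add(k, k)) = Mul(Add(9, k), Mul(2, k)) = Mul(2, k, Add(9, k)))
Function('Z')(z, d) = Add(-6, z) (Function('Z')(z, d) = Add(z, -6) = Add(-6, z))
Pow(Add(Function('Z')(-13, Function('Q')(Function('m')(Function('H')(4)))), -167), 2) = Pow(Add(Add(-6, -13), -167), 2) = Pow(Add(-19, -167), 2) = Pow(-186, 2) = 34596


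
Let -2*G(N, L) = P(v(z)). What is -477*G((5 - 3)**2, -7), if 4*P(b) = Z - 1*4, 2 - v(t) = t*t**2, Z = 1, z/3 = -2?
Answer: -1431/8 ≈ -178.88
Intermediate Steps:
z = -6 (z = 3*(-2) = -6)
v(t) = 2 - t**3 (v(t) = 2 - t*t**2 = 2 - t**3)
P(b) = -3/4 (P(b) = (1 - 1*4)/4 = (1 - 4)/4 = (1/4)*(-3) = -3/4)
G(N, L) = 3/8 (G(N, L) = -1/2*(-3/4) = 3/8)
-477*G((5 - 3)**2, -7) = -477*3/8 = -1431/8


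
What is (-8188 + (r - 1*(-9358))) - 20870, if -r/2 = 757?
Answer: -21214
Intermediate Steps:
r = -1514 (r = -2*757 = -1514)
(-8188 + (r - 1*(-9358))) - 20870 = (-8188 + (-1514 - 1*(-9358))) - 20870 = (-8188 + (-1514 + 9358)) - 20870 = (-8188 + 7844) - 20870 = -344 - 20870 = -21214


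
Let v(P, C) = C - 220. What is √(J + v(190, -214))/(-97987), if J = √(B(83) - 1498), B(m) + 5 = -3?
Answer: -√(-434 + I*√1506)/97987 ≈ -9.4959e-6 - 0.00021282*I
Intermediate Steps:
B(m) = -8 (B(m) = -5 - 3 = -8)
v(P, C) = -220 + C
J = I*√1506 (J = √(-8 - 1498) = √(-1506) = I*√1506 ≈ 38.807*I)
√(J + v(190, -214))/(-97987) = √(I*√1506 + (-220 - 214))/(-97987) = √(I*√1506 - 434)*(-1/97987) = √(-434 + I*√1506)*(-1/97987) = -√(-434 + I*√1506)/97987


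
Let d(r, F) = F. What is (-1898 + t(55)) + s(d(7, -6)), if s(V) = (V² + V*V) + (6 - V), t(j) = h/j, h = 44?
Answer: -9066/5 ≈ -1813.2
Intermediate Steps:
t(j) = 44/j
s(V) = 6 - V + 2*V² (s(V) = (V² + V²) + (6 - V) = 2*V² + (6 - V) = 6 - V + 2*V²)
(-1898 + t(55)) + s(d(7, -6)) = (-1898 + 44/55) + (6 - 1*(-6) + 2*(-6)²) = (-1898 + 44*(1/55)) + (6 + 6 + 2*36) = (-1898 + ⅘) + (6 + 6 + 72) = -9486/5 + 84 = -9066/5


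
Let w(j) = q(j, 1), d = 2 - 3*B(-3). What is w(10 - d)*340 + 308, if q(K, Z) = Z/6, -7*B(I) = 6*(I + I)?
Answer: 1094/3 ≈ 364.67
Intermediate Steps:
B(I) = -12*I/7 (B(I) = -6*(I + I)/7 = -6*2*I/7 = -12*I/7)
d = -94/7 (d = 2 - (-36)*(-3)/7 = 2 - 3*36/7 = 2 - 108/7 = -94/7 ≈ -13.429)
q(K, Z) = Z/6 (q(K, Z) = Z*(⅙) = Z/6)
w(j) = ⅙ (w(j) = (⅙)*1 = ⅙)
w(10 - d)*340 + 308 = (⅙)*340 + 308 = 170/3 + 308 = 1094/3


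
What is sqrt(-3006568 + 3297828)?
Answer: 2*sqrt(72815) ≈ 539.69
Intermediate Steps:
sqrt(-3006568 + 3297828) = sqrt(291260) = 2*sqrt(72815)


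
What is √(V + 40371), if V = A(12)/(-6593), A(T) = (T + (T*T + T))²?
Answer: √1754646376947/6593 ≈ 200.91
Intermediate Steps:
A(T) = (T² + 2*T)² (A(T) = (T + (T² + T))² = (T + (T + T²))² = (T² + 2*T)²)
V = -28224/6593 (V = (12²*(2 + 12)²)/(-6593) = (144*14²)*(-1/6593) = (144*196)*(-1/6593) = 28224*(-1/6593) = -28224/6593 ≈ -4.2809)
√(V + 40371) = √(-28224/6593 + 40371) = √(266137779/6593) = √1754646376947/6593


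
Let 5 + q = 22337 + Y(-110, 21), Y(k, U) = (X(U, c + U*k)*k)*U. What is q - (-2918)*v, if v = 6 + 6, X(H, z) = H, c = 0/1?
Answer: 8838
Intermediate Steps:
c = 0 (c = 0*1 = 0)
v = 12
Y(k, U) = k*U**2 (Y(k, U) = (U*k)*U = k*U**2)
q = -26178 (q = -5 + (22337 - 110*21**2) = -5 + (22337 - 110*441) = -5 + (22337 - 48510) = -5 - 26173 = -26178)
q - (-2918)*v = -26178 - (-2918)*12 = -26178 - 1*(-35016) = -26178 + 35016 = 8838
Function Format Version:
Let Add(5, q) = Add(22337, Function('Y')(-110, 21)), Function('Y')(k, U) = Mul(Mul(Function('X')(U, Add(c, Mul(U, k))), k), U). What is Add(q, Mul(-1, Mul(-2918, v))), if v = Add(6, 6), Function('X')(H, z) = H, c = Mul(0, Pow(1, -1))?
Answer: 8838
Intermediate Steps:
c = 0 (c = Mul(0, 1) = 0)
v = 12
Function('Y')(k, U) = Mul(k, Pow(U, 2)) (Function('Y')(k, U) = Mul(Mul(U, k), U) = Mul(k, Pow(U, 2)))
q = -26178 (q = Add(-5, Add(22337, Mul(-110, Pow(21, 2)))) = Add(-5, Add(22337, Mul(-110, 441))) = Add(-5, Add(22337, -48510)) = Add(-5, -26173) = -26178)
Add(q, Mul(-1, Mul(-2918, v))) = Add(-26178, Mul(-1, Mul(-2918, 12))) = Add(-26178, Mul(-1, -35016)) = Add(-26178, 35016) = 8838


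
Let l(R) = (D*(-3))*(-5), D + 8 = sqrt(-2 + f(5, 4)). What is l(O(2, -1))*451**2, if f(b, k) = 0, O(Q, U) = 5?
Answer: -24408120 + 3051015*I*sqrt(2) ≈ -2.4408e+7 + 4.3148e+6*I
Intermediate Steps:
D = -8 + I*sqrt(2) (D = -8 + sqrt(-2 + 0) = -8 + sqrt(-2) = -8 + I*sqrt(2) ≈ -8.0 + 1.4142*I)
l(R) = -120 + 15*I*sqrt(2) (l(R) = ((-8 + I*sqrt(2))*(-3))*(-5) = (24 - 3*I*sqrt(2))*(-5) = -120 + 15*I*sqrt(2))
l(O(2, -1))*451**2 = (-120 + 15*I*sqrt(2))*451**2 = (-120 + 15*I*sqrt(2))*203401 = -24408120 + 3051015*I*sqrt(2)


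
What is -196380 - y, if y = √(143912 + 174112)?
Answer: -196380 - 6*√8834 ≈ -1.9694e+5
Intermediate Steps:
y = 6*√8834 (y = √318024 = 6*√8834 ≈ 563.94)
-196380 - y = -196380 - 6*√8834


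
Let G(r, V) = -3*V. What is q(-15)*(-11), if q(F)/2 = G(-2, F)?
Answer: -990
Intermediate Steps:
q(F) = -6*F (q(F) = 2*(-3*F) = -6*F)
q(-15)*(-11) = -6*(-15)*(-11) = 90*(-11) = -990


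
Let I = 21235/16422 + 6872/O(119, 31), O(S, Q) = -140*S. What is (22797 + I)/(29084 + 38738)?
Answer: 770796343/2293061820 ≈ 0.33614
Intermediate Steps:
I = 29773/33810 (I = 21235/16422 + 6872/((-140*119)) = 21235*(1/16422) + 6872/(-16660) = 21235/16422 + 6872*(-1/16660) = 21235/16422 - 1718/4165 = 29773/33810 ≈ 0.88060)
(22797 + I)/(29084 + 38738) = (22797 + 29773/33810)/(29084 + 38738) = (770796343/33810)/67822 = (770796343/33810)*(1/67822) = 770796343/2293061820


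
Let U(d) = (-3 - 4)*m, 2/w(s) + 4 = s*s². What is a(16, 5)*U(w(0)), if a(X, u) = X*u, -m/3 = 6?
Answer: 10080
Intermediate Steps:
w(s) = 2/(-4 + s³) (w(s) = 2/(-4 + s*s²) = 2/(-4 + s³))
m = -18 (m = -3*6 = -18)
U(d) = 126 (U(d) = (-3 - 4)*(-18) = -7*(-18) = 126)
a(16, 5)*U(w(0)) = (16*5)*126 = 80*126 = 10080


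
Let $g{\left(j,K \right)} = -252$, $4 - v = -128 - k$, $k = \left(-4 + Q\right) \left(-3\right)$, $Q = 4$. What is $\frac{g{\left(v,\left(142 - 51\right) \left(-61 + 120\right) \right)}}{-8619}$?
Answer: $\frac{84}{2873} \approx 0.029238$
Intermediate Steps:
$k = 0$ ($k = \left(-4 + 4\right) \left(-3\right) = 0 \left(-3\right) = 0$)
$v = 132$ ($v = 4 - \left(-128 - 0\right) = 4 - \left(-128 + 0\right) = 4 - -128 = 4 + 128 = 132$)
$\frac{g{\left(v,\left(142 - 51\right) \left(-61 + 120\right) \right)}}{-8619} = - \frac{252}{-8619} = \left(-252\right) \left(- \frac{1}{8619}\right) = \frac{84}{2873}$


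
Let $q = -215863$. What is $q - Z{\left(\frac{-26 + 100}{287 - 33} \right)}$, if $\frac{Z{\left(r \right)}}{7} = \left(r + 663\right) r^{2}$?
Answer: $- \frac{442977352283}{2048383} \approx -2.1626 \cdot 10^{5}$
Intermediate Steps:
$Z{\left(r \right)} = 7 r^{2} \left(663 + r\right)$ ($Z{\left(r \right)} = 7 \left(r + 663\right) r^{2} = 7 \left(663 + r\right) r^{2} = 7 r^{2} \left(663 + r\right)$)
$q - Z{\left(\frac{-26 + 100}{287 - 33} \right)} = -215863 - 7 \left(\frac{-26 + 100}{287 - 33}\right)^{2} \left(663 + \frac{-26 + 100}{287 - 33}\right) = -215863 - 7 \left(\frac{74}{254}\right)^{2} \left(663 + \frac{74}{254}\right) = -215863 - 7 \left(74 \cdot \frac{1}{254}\right)^{2} \left(663 + 74 \cdot \frac{1}{254}\right) = -215863 - 7 \left(\frac{37}{127}\right)^{2} \left(663 + \frac{37}{127}\right) = -215863 - 7 \cdot \frac{1369}{16129} \cdot \frac{84238}{127} = -215863 - \frac{807252754}{2048383} = - \frac{442977352283}{2048383}$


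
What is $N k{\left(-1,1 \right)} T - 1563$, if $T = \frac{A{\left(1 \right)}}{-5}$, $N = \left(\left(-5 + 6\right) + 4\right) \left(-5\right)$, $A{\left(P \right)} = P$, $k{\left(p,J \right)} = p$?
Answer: $-1568$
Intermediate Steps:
$N = -25$ ($N = \left(1 + 4\right) \left(-5\right) = 5 \left(-5\right) = -25$)
$T = - \frac{1}{5}$ ($T = 1 \frac{1}{-5} = 1 \left(- \frac{1}{5}\right) = - \frac{1}{5} \approx -0.2$)
$N k{\left(-1,1 \right)} T - 1563 = \left(-25\right) \left(-1\right) \left(- \frac{1}{5}\right) - 1563 = 25 \left(- \frac{1}{5}\right) - 1563 = -5 - 1563 = -1568$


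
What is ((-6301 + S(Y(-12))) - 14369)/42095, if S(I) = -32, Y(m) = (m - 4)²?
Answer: -20702/42095 ≈ -0.49179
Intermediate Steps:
Y(m) = (-4 + m)²
((-6301 + S(Y(-12))) - 14369)/42095 = ((-6301 - 32) - 14369)/42095 = (-6333 - 14369)*(1/42095) = -20702*1/42095 = -20702/42095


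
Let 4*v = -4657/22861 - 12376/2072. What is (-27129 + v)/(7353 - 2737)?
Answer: -45897121401/7808951824 ≈ -5.8775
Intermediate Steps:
v = -2612295/1691714 (v = (-4657/22861 - 12376/2072)/4 = (-4657*1/22861 - 12376*1/2072)/4 = (-4657/22861 - 221/37)/4 = (1/4)*(-5224590/845857) = -2612295/1691714 ≈ -1.5442)
(-27129 + v)/(7353 - 2737) = (-27129 - 2612295/1691714)/(7353 - 2737) = -45897121401/1691714/4616 = -45897121401/1691714*1/4616 = -45897121401/7808951824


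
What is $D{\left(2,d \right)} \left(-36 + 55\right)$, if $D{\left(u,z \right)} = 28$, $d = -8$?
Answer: $532$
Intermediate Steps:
$D{\left(2,d \right)} \left(-36 + 55\right) = 28 \left(-36 + 55\right) = 28 \cdot 19 = 532$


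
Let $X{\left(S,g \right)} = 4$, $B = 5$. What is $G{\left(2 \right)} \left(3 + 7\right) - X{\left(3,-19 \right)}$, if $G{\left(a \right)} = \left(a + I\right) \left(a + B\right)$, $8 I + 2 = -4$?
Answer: $\frac{167}{2} \approx 83.5$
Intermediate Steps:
$I = - \frac{3}{4}$ ($I = - \frac{1}{4} + \frac{1}{8} \left(-4\right) = - \frac{1}{4} - \frac{1}{2} = - \frac{3}{4} \approx -0.75$)
$G{\left(a \right)} = \left(5 + a\right) \left(- \frac{3}{4} + a\right)$ ($G{\left(a \right)} = \left(a - \frac{3}{4}\right) \left(a + 5\right) = \left(- \frac{3}{4} + a\right) \left(5 + a\right) = \left(5 + a\right) \left(- \frac{3}{4} + a\right)$)
$G{\left(2 \right)} \left(3 + 7\right) - X{\left(3,-19 \right)} = \left(- \frac{15}{4} + 2^{2} + \frac{17}{4} \cdot 2\right) \left(3 + 7\right) - 4 = \left(- \frac{15}{4} + 4 + \frac{17}{2}\right) 10 - 4 = \frac{35}{4} \cdot 10 - 4 = \frac{175}{2} - 4 = \frac{167}{2}$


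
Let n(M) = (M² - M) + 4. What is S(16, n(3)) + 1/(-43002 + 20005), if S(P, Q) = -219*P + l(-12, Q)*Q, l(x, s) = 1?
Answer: -80351519/22997 ≈ -3494.0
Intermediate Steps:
n(M) = 4 + M² - M
S(P, Q) = Q - 219*P (S(P, Q) = -219*P + 1*Q = -219*P + Q = Q - 219*P)
S(16, n(3)) + 1/(-43002 + 20005) = ((4 + 3² - 1*3) - 219*16) + 1/(-43002 + 20005) = ((4 + 9 - 3) - 3504) + 1/(-22997) = (10 - 3504) - 1/22997 = -3494 - 1/22997 = -80351519/22997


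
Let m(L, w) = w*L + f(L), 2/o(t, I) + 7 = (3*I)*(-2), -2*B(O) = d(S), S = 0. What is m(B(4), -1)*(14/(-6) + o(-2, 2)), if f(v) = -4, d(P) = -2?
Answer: 695/57 ≈ 12.193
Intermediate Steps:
B(O) = 1 (B(O) = -½*(-2) = 1)
o(t, I) = 2/(-7 - 6*I) (o(t, I) = 2/(-7 + (3*I)*(-2)) = 2/(-7 - 6*I))
m(L, w) = -4 + L*w (m(L, w) = w*L - 4 = L*w - 4 = -4 + L*w)
m(B(4), -1)*(14/(-6) + o(-2, 2)) = (-4 + 1*(-1))*(14/(-6) - 2/(7 + 6*2)) = (-4 - 1)*(14*(-⅙) - 2/(7 + 12)) = -5*(-7/3 - 2/19) = -5*(-139/57) = 695/57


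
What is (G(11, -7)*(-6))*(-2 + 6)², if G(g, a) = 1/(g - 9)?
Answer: -48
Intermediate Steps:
G(g, a) = 1/(-9 + g)
(G(11, -7)*(-6))*(-2 + 6)² = (-6/(-9 + 11))*(-2 + 6)² = (-6/2)*4² = ((½)*(-6))*16 = -3*16 = -48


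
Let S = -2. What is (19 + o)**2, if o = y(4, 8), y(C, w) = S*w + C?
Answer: 49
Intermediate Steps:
y(C, w) = C - 2*w (y(C, w) = -2*w + C = C - 2*w)
o = -12 (o = 4 - 2*8 = 4 - 16 = -12)
(19 + o)**2 = (19 - 12)**2 = 7**2 = 49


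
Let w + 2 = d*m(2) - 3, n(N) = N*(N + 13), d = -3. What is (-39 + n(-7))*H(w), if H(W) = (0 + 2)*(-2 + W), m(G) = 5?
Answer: 3564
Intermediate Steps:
n(N) = N*(13 + N)
w = -20 (w = -2 + (-3*5 - 3) = -2 + (-15 - 3) = -2 - 18 = -20)
H(W) = -4 + 2*W (H(W) = 2*(-2 + W) = -4 + 2*W)
(-39 + n(-7))*H(w) = (-39 - 7*(13 - 7))*(-4 + 2*(-20)) = (-39 - 7*6)*(-4 - 40) = (-39 - 42)*(-44) = -81*(-44) = 3564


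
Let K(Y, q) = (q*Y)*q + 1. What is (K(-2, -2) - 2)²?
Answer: 81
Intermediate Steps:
K(Y, q) = 1 + Y*q² (K(Y, q) = (Y*q)*q + 1 = Y*q² + 1 = 1 + Y*q²)
(K(-2, -2) - 2)² = ((1 - 2*(-2)²) - 2)² = ((1 - 2*4) - 2)² = ((1 - 8) - 2)² = (-7 - 2)² = (-9)² = 81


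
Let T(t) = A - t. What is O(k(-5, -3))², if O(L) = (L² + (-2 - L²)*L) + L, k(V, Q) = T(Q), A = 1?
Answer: 2704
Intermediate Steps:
T(t) = 1 - t
k(V, Q) = 1 - Q
O(L) = L + L² + L*(-2 - L²) (O(L) = (L² + L*(-2 - L²)) + L = L + L² + L*(-2 - L²))
O(k(-5, -3))² = ((1 - 1*(-3))*(-1 + (1 - 1*(-3)) - (1 - 1*(-3))²))² = ((1 + 3)*(-1 + (1 + 3) - (1 + 3)²))² = (4*(-1 + 4 - 1*4²))² = (4*(-1 + 4 - 1*16))² = (4*(-1 + 4 - 16))² = (4*(-13))² = (-52)² = 2704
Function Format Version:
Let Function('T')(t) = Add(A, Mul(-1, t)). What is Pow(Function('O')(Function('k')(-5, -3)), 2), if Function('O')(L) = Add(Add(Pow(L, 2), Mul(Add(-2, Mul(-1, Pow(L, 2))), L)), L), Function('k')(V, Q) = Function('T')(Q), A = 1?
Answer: 2704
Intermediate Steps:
Function('T')(t) = Add(1, Mul(-1, t))
Function('k')(V, Q) = Add(1, Mul(-1, Q))
Function('O')(L) = Add(L, Pow(L, 2), Mul(L, Add(-2, Mul(-1, Pow(L, 2))))) (Function('O')(L) = Add(Add(Pow(L, 2), Mul(L, Add(-2, Mul(-1, Pow(L, 2))))), L) = Add(L, Pow(L, 2), Mul(L, Add(-2, Mul(-1, Pow(L, 2))))))
Pow(Function('O')(Function('k')(-5, -3)), 2) = Pow(Mul(Add(1, Mul(-1, -3)), Add(-1, Add(1, Mul(-1, -3)), Mul(-1, Pow(Add(1, Mul(-1, -3)), 2)))), 2) = Pow(Mul(Add(1, 3), Add(-1, Add(1, 3), Mul(-1, Pow(Add(1, 3), 2)))), 2) = Pow(Mul(4, Add(-1, 4, Mul(-1, Pow(4, 2)))), 2) = Pow(Mul(4, Add(-1, 4, Mul(-1, 16))), 2) = Pow(Mul(4, Add(-1, 4, -16)), 2) = Pow(Mul(4, -13), 2) = Pow(-52, 2) = 2704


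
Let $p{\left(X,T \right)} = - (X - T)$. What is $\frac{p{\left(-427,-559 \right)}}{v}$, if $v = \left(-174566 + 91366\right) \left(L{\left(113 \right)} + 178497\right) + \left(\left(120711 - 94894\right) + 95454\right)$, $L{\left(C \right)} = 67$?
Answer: $\frac{12}{1350582139} \approx 8.8851 \cdot 10^{-9}$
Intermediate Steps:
$p{\left(X,T \right)} = T - X$
$v = -14856403529$ ($v = \left(-174566 + 91366\right) \left(67 + 178497\right) + \left(\left(120711 - 94894\right) + 95454\right) = \left(-83200\right) 178564 + \left(25817 + 95454\right) = -14856524800 + 121271 = -14856403529$)
$\frac{p{\left(-427,-559 \right)}}{v} = \frac{-559 - -427}{-14856403529} = \left(-559 + 427\right) \left(- \frac{1}{14856403529}\right) = \left(-132\right) \left(- \frac{1}{14856403529}\right) = \frac{12}{1350582139}$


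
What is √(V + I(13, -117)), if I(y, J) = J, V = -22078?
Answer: I*√22195 ≈ 148.98*I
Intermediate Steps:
√(V + I(13, -117)) = √(-22078 - 117) = √(-22195) = I*√22195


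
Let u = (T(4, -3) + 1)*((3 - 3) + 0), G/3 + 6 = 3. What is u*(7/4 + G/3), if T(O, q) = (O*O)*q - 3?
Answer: 0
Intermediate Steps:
G = -9 (G = -18 + 3*3 = -18 + 9 = -9)
T(O, q) = -3 + q*O² (T(O, q) = O²*q - 3 = q*O² - 3 = -3 + q*O²)
u = 0 (u = ((-3 - 3*4²) + 1)*((3 - 3) + 0) = ((-3 - 3*16) + 1)*(0 + 0) = ((-3 - 48) + 1)*0 = (-51 + 1)*0 = -50*0 = 0)
u*(7/4 + G/3) = 0*(7/4 - 9/3) = 0*(7*(¼) - 9*⅓) = 0*(7/4 - 3) = 0*(-5/4) = 0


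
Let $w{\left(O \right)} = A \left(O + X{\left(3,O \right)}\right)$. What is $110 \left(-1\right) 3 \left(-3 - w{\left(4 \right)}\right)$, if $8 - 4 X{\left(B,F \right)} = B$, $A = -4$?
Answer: $-5940$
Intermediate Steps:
$X{\left(B,F \right)} = 2 - \frac{B}{4}$
$w{\left(O \right)} = -5 - 4 O$ ($w{\left(O \right)} = - 4 \left(O + \left(2 - \frac{3}{4}\right)\right) = - 4 \left(O + \frac{5}{4}\right) = - 4 \left(\frac{5}{4} + O\right) = -5 - 4 O$)
$110 \left(-1\right) 3 \left(-3 - w{\left(4 \right)}\right) = 110 \left(-1\right) 3 \left(-3 - \left(-5 - 16\right)\right) = 110 \left(- 3 \left(-3 - \left(-5 - 16\right)\right)\right) = 110 \left(- 3 \left(-3 - -21\right)\right) = 110 \left(- 3 \left(-3 + 21\right)\right) = 110 \left(\left(-3\right) 18\right) = 110 \left(-54\right) = -5940$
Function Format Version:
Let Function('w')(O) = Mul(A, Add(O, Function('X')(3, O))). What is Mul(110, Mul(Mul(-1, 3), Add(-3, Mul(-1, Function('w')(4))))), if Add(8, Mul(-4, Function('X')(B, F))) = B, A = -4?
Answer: -5940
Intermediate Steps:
Function('X')(B, F) = Add(2, Mul(Rational(-1, 4), B))
Function('w')(O) = Add(-5, Mul(-4, O)) (Function('w')(O) = Mul(-4, Add(O, Add(2, Mul(Rational(-1, 4), 3)))) = Mul(-4, Add(O, Add(2, Rational(-3, 4)))) = Mul(-4, Add(O, Rational(5, 4))) = Mul(-4, Add(Rational(5, 4), O)) = Add(-5, Mul(-4, O)))
Mul(110, Mul(Mul(-1, 3), Add(-3, Mul(-1, Function('w')(4))))) = Mul(110, Mul(Mul(-1, 3), Add(-3, Mul(-1, Add(-5, Mul(-4, 4)))))) = Mul(110, Mul(-3, Add(-3, Mul(-1, Add(-5, -16))))) = Mul(110, Mul(-3, Add(-3, Mul(-1, -21)))) = Mul(110, Mul(-3, Add(-3, 21))) = Mul(110, Mul(-3, 18)) = Mul(110, -54) = -5940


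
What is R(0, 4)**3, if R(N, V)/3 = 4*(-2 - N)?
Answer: -13824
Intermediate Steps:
R(N, V) = -24 - 12*N (R(N, V) = 3*(4*(-2 - N)) = 3*(-8 - 4*N) = -24 - 12*N)
R(0, 4)**3 = (-24 - 12*0)**3 = (-24 + 0)**3 = (-24)**3 = -13824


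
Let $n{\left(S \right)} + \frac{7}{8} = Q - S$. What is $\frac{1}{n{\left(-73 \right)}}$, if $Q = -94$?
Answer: $- \frac{8}{175} \approx -0.045714$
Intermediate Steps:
$n{\left(S \right)} = - \frac{759}{8} - S$ ($n{\left(S \right)} = - \frac{7}{8} - \left(94 + S\right) = - \frac{759}{8} - S$)
$\frac{1}{n{\left(-73 \right)}} = \frac{1}{- \frac{759}{8} - -73} = \frac{1}{- \frac{759}{8} + 73} = \frac{1}{- \frac{175}{8}} = - \frac{8}{175}$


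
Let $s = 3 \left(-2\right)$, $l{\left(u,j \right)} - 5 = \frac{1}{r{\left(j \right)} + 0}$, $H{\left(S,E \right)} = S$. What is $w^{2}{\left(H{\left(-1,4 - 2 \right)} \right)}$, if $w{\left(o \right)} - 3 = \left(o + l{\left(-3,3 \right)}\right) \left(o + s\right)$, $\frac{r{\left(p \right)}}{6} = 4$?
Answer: $\frac{368449}{576} \approx 639.67$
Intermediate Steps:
$r{\left(p \right)} = 24$ ($r{\left(p \right)} = 6 \cdot 4 = 24$)
$l{\left(u,j \right)} = \frac{121}{24}$ ($l{\left(u,j \right)} = 5 + \frac{1}{24 + 0} = 5 + \frac{1}{24} = \frac{121}{24}$)
$s = -6$
$w{\left(o \right)} = 3 + \left(-6 + o\right) \left(\frac{121}{24} + o\right)$ ($w{\left(o \right)} = 3 + \left(o + \frac{121}{24}\right) \left(o - 6\right) = 3 + \left(\frac{121}{24} + o\right) \left(-6 + o\right) = 3 + \left(-6 + o\right) \left(\frac{121}{24} + o\right)$)
$w^{2}{\left(H{\left(-1,4 - 2 \right)} \right)} = \left(- \frac{109}{4} + \left(-1\right)^{2} - - \frac{23}{24}\right)^{2} = \left(- \frac{109}{4} + 1 + \frac{23}{24}\right)^{2} = \left(- \frac{607}{24}\right)^{2} = \frac{368449}{576}$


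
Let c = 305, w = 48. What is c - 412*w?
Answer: -19471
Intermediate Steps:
c - 412*w = 305 - 412*48 = 305 - 19776 = -19471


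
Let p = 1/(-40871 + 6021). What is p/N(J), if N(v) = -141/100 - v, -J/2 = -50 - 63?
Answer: 2/15850477 ≈ 1.2618e-7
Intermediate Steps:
J = 226 (J = -2*(-50 - 63) = -2*(-113) = 226)
N(v) = -141/100 - v (N(v) = -141*1/100 - v = -141/100 - v)
p = -1/34850 (p = 1/(-34850) = -1/34850 ≈ -2.8694e-5)
p/N(J) = -1/(34850*(-141/100 - 1*226)) = -1/(34850*(-141/100 - 226)) = -1/(34850*(-22741/100)) = -1/34850*(-100/22741) = 2/15850477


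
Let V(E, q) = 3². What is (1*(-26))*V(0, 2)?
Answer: -234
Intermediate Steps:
V(E, q) = 9
(1*(-26))*V(0, 2) = (1*(-26))*9 = -26*9 = -234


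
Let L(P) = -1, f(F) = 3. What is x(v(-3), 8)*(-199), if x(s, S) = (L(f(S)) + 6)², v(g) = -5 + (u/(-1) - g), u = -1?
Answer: -4975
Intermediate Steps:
v(g) = -4 - g (v(g) = -5 + (-1/(-1) - g) = -5 + (-1*(-1) - g) = -5 + (1 - g) = -4 - g)
x(s, S) = 25 (x(s, S) = (-1 + 6)² = 5² = 25)
x(v(-3), 8)*(-199) = 25*(-199) = -4975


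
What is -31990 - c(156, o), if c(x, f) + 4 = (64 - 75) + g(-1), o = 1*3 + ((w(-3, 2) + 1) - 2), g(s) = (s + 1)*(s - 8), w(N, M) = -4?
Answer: -31975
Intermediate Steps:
g(s) = (1 + s)*(-8 + s)
o = -2 (o = 1*3 + ((-4 + 1) - 2) = 3 + (-3 - 2) = 3 - 5 = -2)
c(x, f) = -15 (c(x, f) = -4 + ((64 - 75) + (-8 + (-1)**2 - 7*(-1))) = -4 + (-11 + (-8 + 1 + 7)) = -4 + (-11 + 0) = -4 - 11 = -15)
-31990 - c(156, o) = -31990 - 1*(-15) = -31990 + 15 = -31975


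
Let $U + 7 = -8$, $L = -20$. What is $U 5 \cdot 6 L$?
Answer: $9000$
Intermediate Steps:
$U = -15$ ($U = -7 - 8 = -15$)
$U 5 \cdot 6 L = - 15 \cdot 5 \cdot 6 \left(-20\right) = \left(-15\right) 30 \left(-20\right) = \left(-450\right) \left(-20\right) = 9000$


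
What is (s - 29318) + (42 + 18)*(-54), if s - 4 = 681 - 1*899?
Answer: -32772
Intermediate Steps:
s = -214 (s = 4 + (681 - 1*899) = 4 + (681 - 899) = 4 - 218 = -214)
(s - 29318) + (42 + 18)*(-54) = (-214 - 29318) + (42 + 18)*(-54) = -29532 + 60*(-54) = -29532 - 3240 = -32772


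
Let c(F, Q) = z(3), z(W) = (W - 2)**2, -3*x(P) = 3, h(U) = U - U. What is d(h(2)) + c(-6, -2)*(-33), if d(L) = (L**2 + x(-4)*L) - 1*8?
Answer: -41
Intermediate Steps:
h(U) = 0
x(P) = -1 (x(P) = -1/3*3 = -1)
z(W) = (-2 + W)**2
d(L) = -8 + L**2 - L (d(L) = (L**2 - L) - 1*8 = (L**2 - L) - 8 = -8 + L**2 - L)
c(F, Q) = 1 (c(F, Q) = (-2 + 3)**2 = 1**2 = 1)
d(h(2)) + c(-6, -2)*(-33) = (-8 + 0**2 - 1*0) + 1*(-33) = (-8 + 0 + 0) - 33 = -8 - 33 = -41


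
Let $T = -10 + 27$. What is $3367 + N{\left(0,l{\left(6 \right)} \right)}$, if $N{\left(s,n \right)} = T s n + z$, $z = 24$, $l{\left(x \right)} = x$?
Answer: $3391$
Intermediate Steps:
$T = 17$
$N{\left(s,n \right)} = 24 + 17 n s$ ($N{\left(s,n \right)} = 17 s n + 24 = 17 n s + 24 = 24 + 17 n s$)
$3367 + N{\left(0,l{\left(6 \right)} \right)} = 3367 + \left(24 + 17 \cdot 6 \cdot 0\right) = 3367 + \left(24 + 0\right) = 3367 + 24 = 3391$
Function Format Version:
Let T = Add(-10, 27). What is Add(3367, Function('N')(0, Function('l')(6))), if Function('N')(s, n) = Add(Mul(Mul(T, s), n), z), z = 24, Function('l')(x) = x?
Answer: 3391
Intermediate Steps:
T = 17
Function('N')(s, n) = Add(24, Mul(17, n, s)) (Function('N')(s, n) = Add(Mul(Mul(17, s), n), 24) = Add(Mul(17, n, s), 24) = Add(24, Mul(17, n, s)))
Add(3367, Function('N')(0, Function('l')(6))) = Add(3367, Add(24, Mul(17, 6, 0))) = Add(3367, Add(24, 0)) = Add(3367, 24) = 3391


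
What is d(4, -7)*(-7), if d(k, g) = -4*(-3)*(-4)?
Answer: 336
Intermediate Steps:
d(k, g) = -48 (d(k, g) = 12*(-4) = -48)
d(4, -7)*(-7) = -48*(-7) = 336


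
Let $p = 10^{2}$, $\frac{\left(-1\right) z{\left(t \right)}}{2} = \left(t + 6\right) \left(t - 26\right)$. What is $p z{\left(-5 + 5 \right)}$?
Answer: $31200$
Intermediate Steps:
$z{\left(t \right)} = - 2 \left(-26 + t\right) \left(6 + t\right)$ ($z{\left(t \right)} = - 2 \left(t + 6\right) \left(t - 26\right) = - 2 \left(6 + t\right) \left(-26 + t\right) = - 2 \left(-26 + t\right) \left(6 + t\right)$)
$p = 100$
$p z{\left(-5 + 5 \right)} = 100 \left(312 - 2 \left(-5 + 5\right)^{2} + 40 \left(-5 + 5\right)\right) = 100 \left(312 - 2 \cdot 0^{2} + 40 \cdot 0\right) = 100 \left(312 - 0 + 0\right) = 100 \left(312 + 0 + 0\right) = 100 \cdot 312 = 31200$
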